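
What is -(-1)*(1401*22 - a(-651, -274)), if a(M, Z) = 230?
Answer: 30592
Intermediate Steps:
-(-1)*(1401*22 - a(-651, -274)) = -(-1)*(1401*22 - 1*230) = -(-1)*(30822 - 230) = -(-1)*30592 = -1*(-30592) = 30592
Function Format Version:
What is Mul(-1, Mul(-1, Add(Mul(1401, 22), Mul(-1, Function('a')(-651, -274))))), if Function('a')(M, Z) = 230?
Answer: 30592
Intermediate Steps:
Mul(-1, Mul(-1, Add(Mul(1401, 22), Mul(-1, Function('a')(-651, -274))))) = Mul(-1, Mul(-1, Add(Mul(1401, 22), Mul(-1, 230)))) = Mul(-1, Mul(-1, Add(30822, -230))) = Mul(-1, Mul(-1, 30592)) = Mul(-1, -30592) = 30592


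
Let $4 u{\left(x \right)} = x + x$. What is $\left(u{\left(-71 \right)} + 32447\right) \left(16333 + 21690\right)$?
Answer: $\frac{2464764929}{2} \approx 1.2324 \cdot 10^{9}$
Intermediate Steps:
$u{\left(x \right)} = \frac{x}{2}$ ($u{\left(x \right)} = \frac{x + x}{4} = \frac{2 x}{4} = \frac{x}{2}$)
$\left(u{\left(-71 \right)} + 32447\right) \left(16333 + 21690\right) = \left(\frac{1}{2} \left(-71\right) + 32447\right) \left(16333 + 21690\right) = \left(- \frac{71}{2} + 32447\right) 38023 = \frac{64823}{2} \cdot 38023 = \frac{2464764929}{2}$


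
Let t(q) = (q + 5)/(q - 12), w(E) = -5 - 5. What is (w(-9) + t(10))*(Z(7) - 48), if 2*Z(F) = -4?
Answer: 875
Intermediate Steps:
Z(F) = -2 (Z(F) = (1/2)*(-4) = -2)
w(E) = -10
t(q) = (5 + q)/(-12 + q)
(w(-9) + t(10))*(Z(7) - 48) = (-10 + (5 + 10)/(-12 + 10))*(-2 - 48) = (-10 + 15/(-2))*(-50) = (-10 - 1/2*15)*(-50) = (-10 - 15/2)*(-50) = -35/2*(-50) = 875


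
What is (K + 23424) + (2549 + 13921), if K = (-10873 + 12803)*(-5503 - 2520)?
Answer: -15444496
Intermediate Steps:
K = -15484390 (K = 1930*(-8023) = -15484390)
(K + 23424) + (2549 + 13921) = (-15484390 + 23424) + (2549 + 13921) = -15460966 + 16470 = -15444496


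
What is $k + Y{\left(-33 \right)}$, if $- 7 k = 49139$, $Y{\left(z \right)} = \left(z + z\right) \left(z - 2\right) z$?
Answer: $- \frac{582749}{7} \approx -83250.0$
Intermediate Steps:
$Y{\left(z \right)} = 2 z^{2} \left(-2 + z\right)$ ($Y{\left(z \right)} = 2 z \left(-2 + z\right) z = 2 z^{2} \left(-2 + z\right)$)
$k = - \frac{49139}{7}$ ($k = \left(- \frac{1}{7}\right) 49139 = - \frac{49139}{7} \approx -7019.9$)
$k + Y{\left(-33 \right)} = - \frac{49139}{7} + 2 \left(-33\right)^{2} \left(-2 - 33\right) = - \frac{49139}{7} + 2 \cdot 1089 \left(-35\right) = - \frac{49139}{7} - 76230 = - \frac{582749}{7}$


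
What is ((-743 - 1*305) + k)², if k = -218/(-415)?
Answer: 188965828804/172225 ≈ 1.0972e+6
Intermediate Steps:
k = 218/415 (k = -218*(-1/415) = 218/415 ≈ 0.52530)
((-743 - 1*305) + k)² = ((-743 - 1*305) + 218/415)² = ((-743 - 305) + 218/415)² = (-1048 + 218/415)² = (-434702/415)² = 188965828804/172225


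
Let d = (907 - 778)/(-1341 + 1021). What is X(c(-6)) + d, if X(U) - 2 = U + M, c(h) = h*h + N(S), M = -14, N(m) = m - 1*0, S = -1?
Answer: 7231/320 ≈ 22.597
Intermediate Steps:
N(m) = m (N(m) = m + 0 = m)
d = -129/320 (d = 129/(-320) = 129*(-1/320) = -129/320 ≈ -0.40312)
c(h) = -1 + h² (c(h) = h*h - 1 = h² - 1 = -1 + h²)
X(U) = -12 + U (X(U) = 2 + (U - 14) = 2 + (-14 + U) = -12 + U)
X(c(-6)) + d = (-12 + (-1 + (-6)²)) - 129/320 = (-12 + (-1 + 36)) - 129/320 = (-12 + 35) - 129/320 = 23 - 129/320 = 7231/320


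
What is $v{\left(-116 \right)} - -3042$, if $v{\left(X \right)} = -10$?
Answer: $3032$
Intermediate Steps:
$v{\left(-116 \right)} - -3042 = -10 - -3042 = -10 + 3042 = 3032$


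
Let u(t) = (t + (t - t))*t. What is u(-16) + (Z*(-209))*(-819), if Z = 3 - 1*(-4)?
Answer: 1198453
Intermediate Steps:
Z = 7 (Z = 3 + 4 = 7)
u(t) = t² (u(t) = (t + 0)*t = t*t = t²)
u(-16) + (Z*(-209))*(-819) = (-16)² + (7*(-209))*(-819) = 256 - 1463*(-819) = 256 + 1198197 = 1198453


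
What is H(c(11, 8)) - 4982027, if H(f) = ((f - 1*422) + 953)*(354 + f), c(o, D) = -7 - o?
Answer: -4809659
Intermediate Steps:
H(f) = (354 + f)*(531 + f) (H(f) = ((f - 422) + 953)*(354 + f) = ((-422 + f) + 953)*(354 + f) = (531 + f)*(354 + f) = (354 + f)*(531 + f))
H(c(11, 8)) - 4982027 = (187974 + (-7 - 1*11)² + 885*(-7 - 1*11)) - 4982027 = (187974 + (-7 - 11)² + 885*(-7 - 11)) - 4982027 = (187974 + (-18)² + 885*(-18)) - 4982027 = (187974 + 324 - 15930) - 4982027 = 172368 - 4982027 = -4809659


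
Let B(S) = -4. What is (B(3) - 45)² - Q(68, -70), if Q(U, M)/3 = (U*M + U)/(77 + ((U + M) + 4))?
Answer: 203755/79 ≈ 2579.2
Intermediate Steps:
Q(U, M) = 3*(U + M*U)/(81 + M + U) (Q(U, M) = 3*((U*M + U)/(77 + ((U + M) + 4))) = 3*((M*U + U)/(77 + ((M + U) + 4))) = 3*((U + M*U)/(77 + (4 + M + U))) = 3*((U + M*U)/(81 + M + U)) = 3*(U + M*U)/(81 + M + U))
(B(3) - 45)² - Q(68, -70) = (-4 - 45)² - 3*68*(1 - 70)/(81 - 70 + 68) = (-49)² - 3*68*(-69)/79 = 2401 - 3*68*(-69)/79 = 2401 - 1*(-14076/79) = 2401 + 14076/79 = 203755/79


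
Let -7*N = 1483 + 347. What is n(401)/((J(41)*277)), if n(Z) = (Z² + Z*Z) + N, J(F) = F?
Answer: 2249384/79499 ≈ 28.294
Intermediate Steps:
N = -1830/7 (N = -(1483 + 347)/7 = -⅐*1830 = -1830/7 ≈ -261.43)
n(Z) = -1830/7 + 2*Z² (n(Z) = (Z² + Z*Z) - 1830/7 = (Z² + Z²) - 1830/7 = 2*Z² - 1830/7 = -1830/7 + 2*Z²)
n(401)/((J(41)*277)) = (-1830/7 + 2*401²)/((41*277)) = (-1830/7 + 2*160801)/11357 = (-1830/7 + 321602)*(1/11357) = (2249384/7)*(1/11357) = 2249384/79499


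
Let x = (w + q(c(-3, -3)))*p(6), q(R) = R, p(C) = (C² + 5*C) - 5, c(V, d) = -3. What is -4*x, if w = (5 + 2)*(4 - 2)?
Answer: -2684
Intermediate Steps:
w = 14 (w = 7*2 = 14)
p(C) = -5 + C² + 5*C
x = 671 (x = (14 - 3)*(-5 + 6² + 5*6) = 11*(-5 + 36 + 30) = 11*61 = 671)
-4*x = -4*671 = -2684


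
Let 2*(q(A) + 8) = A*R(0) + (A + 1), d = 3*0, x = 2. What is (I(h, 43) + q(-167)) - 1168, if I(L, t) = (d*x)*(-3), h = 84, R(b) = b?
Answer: -1259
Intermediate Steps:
d = 0
I(L, t) = 0 (I(L, t) = (0*2)*(-3) = 0*(-3) = 0)
q(A) = -15/2 + A/2 (q(A) = -8 + (A*0 + (A + 1))/2 = -8 + (0 + (1 + A))/2 = -8 + (1 + A)/2 = -8 + (½ + A/2) = -15/2 + A/2)
(I(h, 43) + q(-167)) - 1168 = (0 + (-15/2 + (½)*(-167))) - 1168 = (0 + (-15/2 - 167/2)) - 1168 = (0 - 91) - 1168 = -91 - 1168 = -1259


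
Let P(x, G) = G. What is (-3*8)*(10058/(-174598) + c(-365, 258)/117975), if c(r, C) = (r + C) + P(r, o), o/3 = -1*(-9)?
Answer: 960448312/686606635 ≈ 1.3988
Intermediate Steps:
o = 27 (o = 3*(-1*(-9)) = 3*9 = 27)
c(r, C) = 27 + C + r (c(r, C) = (r + C) + 27 = (C + r) + 27 = 27 + C + r)
(-3*8)*(10058/(-174598) + c(-365, 258)/117975) = (-3*8)*(10058/(-174598) + (27 + 258 - 365)/117975) = -24*(10058*(-1/174598) - 80*1/117975) = -24*(-5029/87299 - 16/23595) = -24*(-120056039/2059819905) = 960448312/686606635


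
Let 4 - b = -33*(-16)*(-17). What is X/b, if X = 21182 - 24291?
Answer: -3109/8980 ≈ -0.34621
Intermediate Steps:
b = 8980 (b = 4 - (-33*(-16))*(-17) = 4 - 528*(-17) = 4 - 1*(-8976) = 4 + 8976 = 8980)
X = -3109
X/b = -3109/8980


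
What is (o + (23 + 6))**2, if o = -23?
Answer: 36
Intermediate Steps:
(o + (23 + 6))**2 = (-23 + (23 + 6))**2 = (-23 + 29)**2 = 6**2 = 36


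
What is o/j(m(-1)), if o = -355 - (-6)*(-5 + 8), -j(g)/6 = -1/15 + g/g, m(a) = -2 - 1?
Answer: 1685/28 ≈ 60.179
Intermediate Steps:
m(a) = -3
j(g) = -28/5 (j(g) = -6*(-1/15 + g/g) = -6*(-1*1/15 + 1) = -6*(-1/15 + 1) = -6*14/15 = -28/5)
o = -337 (o = -355 - (-6)*3 = -355 - 1*(-18) = -355 + 18 = -337)
o/j(m(-1)) = -337/(-28/5) = -337*(-5/28) = 1685/28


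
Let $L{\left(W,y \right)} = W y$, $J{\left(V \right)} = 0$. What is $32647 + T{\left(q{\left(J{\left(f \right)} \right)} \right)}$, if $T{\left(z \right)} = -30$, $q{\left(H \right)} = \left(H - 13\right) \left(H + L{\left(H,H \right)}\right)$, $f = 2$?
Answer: $32617$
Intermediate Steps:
$q{\left(H \right)} = \left(-13 + H\right) \left(H + H^{2}\right)$ ($q{\left(H \right)} = \left(H - 13\right) \left(H + H H\right) = \left(-13 + H\right) \left(H + H^{2}\right)$)
$32647 + T{\left(q{\left(J{\left(f \right)} \right)} \right)} = 32647 - 30 = 32617$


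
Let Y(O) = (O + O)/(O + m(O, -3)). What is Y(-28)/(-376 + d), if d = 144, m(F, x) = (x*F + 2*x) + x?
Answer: 7/1363 ≈ 0.0051357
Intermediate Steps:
m(F, x) = 3*x + F*x (m(F, x) = (F*x + 2*x) + x = (2*x + F*x) + x = 3*x + F*x)
Y(O) = 2*O/(-9 - 2*O) (Y(O) = (O + O)/(O - 3*(3 + O)) = (2*O)/(O + (-9 - 3*O)) = (2*O)/(-9 - 2*O) = 2*O/(-9 - 2*O))
Y(-28)/(-376 + d) = (2*(-28)/(-9 - 2*(-28)))/(-376 + 144) = (2*(-28)/(-9 + 56))/(-232) = (2*(-28)/47)*(-1/232) = (2*(-28)*(1/47))*(-1/232) = -56/47*(-1/232) = 7/1363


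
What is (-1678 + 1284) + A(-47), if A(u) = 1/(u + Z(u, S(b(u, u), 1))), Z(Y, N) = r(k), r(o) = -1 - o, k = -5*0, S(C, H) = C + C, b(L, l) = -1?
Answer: -18913/48 ≈ -394.02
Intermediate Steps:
S(C, H) = 2*C
k = 0
Z(Y, N) = -1 (Z(Y, N) = -1 - 1*0 = -1 + 0 = -1)
A(u) = 1/(-1 + u) (A(u) = 1/(u - 1) = 1/(-1 + u))
(-1678 + 1284) + A(-47) = (-1678 + 1284) + 1/(-1 - 47) = -394 + 1/(-48) = -394 - 1/48 = -18913/48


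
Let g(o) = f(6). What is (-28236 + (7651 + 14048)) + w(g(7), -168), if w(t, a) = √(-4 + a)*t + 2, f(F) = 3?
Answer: -6535 + 6*I*√43 ≈ -6535.0 + 39.345*I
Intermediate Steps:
g(o) = 3
w(t, a) = 2 + t*√(-4 + a) (w(t, a) = t*√(-4 + a) + 2 = 2 + t*√(-4 + a))
(-28236 + (7651 + 14048)) + w(g(7), -168) = (-28236 + (7651 + 14048)) + (2 + 3*√(-4 - 168)) = (-28236 + 21699) + (2 + 3*√(-172)) = -6537 + (2 + 3*(2*I*√43)) = -6537 + (2 + 6*I*√43) = -6535 + 6*I*√43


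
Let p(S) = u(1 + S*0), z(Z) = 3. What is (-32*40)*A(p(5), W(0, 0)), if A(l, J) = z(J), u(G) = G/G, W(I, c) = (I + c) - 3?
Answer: -3840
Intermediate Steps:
W(I, c) = -3 + I + c
u(G) = 1
p(S) = 1
A(l, J) = 3
(-32*40)*A(p(5), W(0, 0)) = -32*40*3 = -1280*3 = -3840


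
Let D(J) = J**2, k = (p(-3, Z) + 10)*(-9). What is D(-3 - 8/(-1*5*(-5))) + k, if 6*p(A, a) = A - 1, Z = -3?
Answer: -45611/625 ≈ -72.978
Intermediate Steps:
p(A, a) = -1/6 + A/6 (p(A, a) = (A - 1)/6 = (-1 + A)/6 = -1/6 + A/6)
k = -84 (k = ((-1/6 + (1/6)*(-3)) + 10)*(-9) = ((-1/6 - 1/2) + 10)*(-9) = (-2/3 + 10)*(-9) = (28/3)*(-9) = -84)
D(-3 - 8/(-1*5*(-5))) + k = (-3 - 8/(-1*5*(-5)))**2 - 84 = (-3 - 8/((-5*(-5))))**2 - 84 = (-3 - 8/25)**2 - 84 = (-83/25)**2 - 84 = 6889/625 - 84 = -45611/625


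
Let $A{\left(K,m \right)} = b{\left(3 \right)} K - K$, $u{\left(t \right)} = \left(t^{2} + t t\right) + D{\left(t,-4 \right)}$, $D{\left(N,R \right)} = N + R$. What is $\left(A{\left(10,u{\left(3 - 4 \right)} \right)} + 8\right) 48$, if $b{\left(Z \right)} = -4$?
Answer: $-2016$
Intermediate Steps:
$u{\left(t \right)} = -4 + t + 2 t^{2}$ ($u{\left(t \right)} = \left(t^{2} + t t\right) + \left(t - 4\right) = \left(t^{2} + t^{2}\right) + \left(-4 + t\right) = 2 t^{2} + \left(-4 + t\right) = -4 + t + 2 t^{2}$)
$A{\left(K,m \right)} = - 5 K$ ($A{\left(K,m \right)} = - 4 K - K = - 5 K$)
$\left(A{\left(10,u{\left(3 - 4 \right)} \right)} + 8\right) 48 = \left(\left(-5\right) 10 + 8\right) 48 = \left(-50 + 8\right) 48 = \left(-42\right) 48 = -2016$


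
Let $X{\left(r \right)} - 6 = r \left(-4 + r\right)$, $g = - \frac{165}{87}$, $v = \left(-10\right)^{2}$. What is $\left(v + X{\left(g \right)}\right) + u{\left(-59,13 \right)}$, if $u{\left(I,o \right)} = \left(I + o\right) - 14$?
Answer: $\frac{48091}{841} \approx 57.183$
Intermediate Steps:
$u{\left(I,o \right)} = -14 + I + o$
$v = 100$
$g = - \frac{55}{29}$ ($g = \left(-165\right) \frac{1}{87} = - \frac{55}{29} \approx -1.8966$)
$X{\left(r \right)} = 6 + r \left(-4 + r\right)$
$\left(v + X{\left(g \right)}\right) + u{\left(-59,13 \right)} = \left(100 + \left(6 + \left(- \frac{55}{29}\right)^{2} - - \frac{220}{29}\right)\right) - 60 = \left(100 + \left(6 + \frac{3025}{841} + \frac{220}{29}\right)\right) - 60 = \left(100 + \frac{14451}{841}\right) - 60 = \frac{98551}{841} - 60 = \frac{48091}{841}$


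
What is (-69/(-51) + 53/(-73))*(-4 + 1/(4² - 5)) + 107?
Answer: 1427203/13651 ≈ 104.55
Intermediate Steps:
(-69/(-51) + 53/(-73))*(-4 + 1/(4² - 5)) + 107 = (-69*(-1/51) + 53*(-1/73))*(-4 + 1/(16 - 5)) + 107 = (23/17 - 53/73)*(-4 + 1/11) + 107 = 778*(-4 + (1/11)*1)/1241 + 107 = 778*(-4 + 1/11)/1241 + 107 = (778/1241)*(-43/11) + 107 = -33454/13651 + 107 = 1427203/13651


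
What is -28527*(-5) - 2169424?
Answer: -2026789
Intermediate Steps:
-28527*(-5) - 2169424 = 142635 - 2169424 = -2026789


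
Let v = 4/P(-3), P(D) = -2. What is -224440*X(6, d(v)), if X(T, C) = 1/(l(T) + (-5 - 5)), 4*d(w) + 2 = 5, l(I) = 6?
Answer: 56110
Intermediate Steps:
v = -2 (v = 4/(-2) = 4*(-1/2) = -2)
d(w) = 3/4 (d(w) = -1/2 + (1/4)*5 = -1/2 + 5/4 = 3/4)
X(T, C) = -1/4 (X(T, C) = 1/(6 + (-5 - 5)) = 1/(6 - 10) = 1/(-4) = -1/4)
-224440*X(6, d(v)) = -224440*(-1/4) = 56110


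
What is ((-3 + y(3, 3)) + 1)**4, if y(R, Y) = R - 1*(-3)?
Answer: 256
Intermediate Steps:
y(R, Y) = 3 + R (y(R, Y) = R + 3 = 3 + R)
((-3 + y(3, 3)) + 1)**4 = ((-3 + (3 + 3)) + 1)**4 = ((-3 + 6) + 1)**4 = (3 + 1)**4 = 4**4 = 256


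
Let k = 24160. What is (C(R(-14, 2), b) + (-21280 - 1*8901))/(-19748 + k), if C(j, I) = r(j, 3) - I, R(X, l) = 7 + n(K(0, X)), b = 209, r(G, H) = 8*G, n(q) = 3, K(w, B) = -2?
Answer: -15155/2206 ≈ -6.8699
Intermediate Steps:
R(X, l) = 10 (R(X, l) = 7 + 3 = 10)
C(j, I) = -I + 8*j (C(j, I) = 8*j - I = -I + 8*j)
(C(R(-14, 2), b) + (-21280 - 1*8901))/(-19748 + k) = ((-1*209 + 8*10) + (-21280 - 1*8901))/(-19748 + 24160) = ((-209 + 80) + (-21280 - 8901))/4412 = (-129 - 30181)*(1/4412) = -30310*1/4412 = -15155/2206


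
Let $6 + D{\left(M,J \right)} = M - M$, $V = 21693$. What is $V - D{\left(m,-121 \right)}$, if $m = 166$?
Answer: $21699$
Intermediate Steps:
$D{\left(M,J \right)} = -6$ ($D{\left(M,J \right)} = -6 + \left(M - M\right) = -6 + 0 = -6$)
$V - D{\left(m,-121 \right)} = 21693 - -6 = 21693 + 6 = 21699$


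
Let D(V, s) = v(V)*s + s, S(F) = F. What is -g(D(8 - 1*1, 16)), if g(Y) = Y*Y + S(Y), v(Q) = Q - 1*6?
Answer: -1056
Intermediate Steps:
v(Q) = -6 + Q (v(Q) = Q - 6 = -6 + Q)
D(V, s) = s + s*(-6 + V) (D(V, s) = (-6 + V)*s + s = s*(-6 + V) + s = s + s*(-6 + V))
g(Y) = Y + Y² (g(Y) = Y*Y + Y = Y² + Y = Y + Y²)
-g(D(8 - 1*1, 16)) = -16*(-5 + (8 - 1*1))*(1 + 16*(-5 + (8 - 1*1))) = -16*(-5 + (8 - 1))*(1 + 16*(-5 + (8 - 1))) = -16*(-5 + 7)*(1 + 16*(-5 + 7)) = -16*2*(1 + 16*2) = -32*(1 + 32) = -32*33 = -1*1056 = -1056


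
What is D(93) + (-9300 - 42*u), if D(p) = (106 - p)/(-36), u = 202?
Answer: -640237/36 ≈ -17784.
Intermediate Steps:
D(p) = -53/18 + p/36 (D(p) = (106 - p)*(-1/36) = -53/18 + p/36)
D(93) + (-9300 - 42*u) = (-53/18 + (1/36)*93) + (-9300 - 42*202) = (-53/18 + 31/12) + (-9300 - 8484) = -13/36 - 17784 = -640237/36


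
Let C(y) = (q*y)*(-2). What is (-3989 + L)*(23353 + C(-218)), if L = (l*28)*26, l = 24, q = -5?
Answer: 285475559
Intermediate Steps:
C(y) = 10*y (C(y) = -5*y*(-2) = 10*y)
L = 17472 (L = (24*28)*26 = 672*26 = 17472)
(-3989 + L)*(23353 + C(-218)) = (-3989 + 17472)*(23353 + 10*(-218)) = 13483*(23353 - 2180) = 13483*21173 = 285475559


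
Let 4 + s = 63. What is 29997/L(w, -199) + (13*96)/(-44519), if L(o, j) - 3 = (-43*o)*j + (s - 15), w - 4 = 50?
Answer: 758704443/20573342875 ≈ 0.036878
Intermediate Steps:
s = 59 (s = -4 + 63 = 59)
w = 54 (w = 4 + 50 = 54)
L(o, j) = 47 - 43*j*o (L(o, j) = 3 + ((-43*o)*j + (59 - 15)) = 3 + (-43*j*o + 44) = 3 + (44 - 43*j*o) = 47 - 43*j*o)
29997/L(w, -199) + (13*96)/(-44519) = 29997/(47 - 43*(-199)*54) + (13*96)/(-44519) = 29997/(47 + 462078) + 1248*(-1/44519) = 29997/462125 - 1248/44519 = 758704443/20573342875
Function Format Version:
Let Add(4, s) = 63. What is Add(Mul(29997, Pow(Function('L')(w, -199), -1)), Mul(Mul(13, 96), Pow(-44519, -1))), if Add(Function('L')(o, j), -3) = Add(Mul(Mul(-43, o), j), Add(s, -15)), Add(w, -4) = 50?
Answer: Rational(758704443, 20573342875) ≈ 0.036878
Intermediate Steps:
s = 59 (s = Add(-4, 63) = 59)
w = 54 (w = Add(4, 50) = 54)
Function('L')(o, j) = Add(47, Mul(-43, j, o)) (Function('L')(o, j) = Add(3, Add(Mul(Mul(-43, o), j), Add(59, -15))) = Add(3, Add(Mul(-43, j, o), 44)) = Add(3, Add(44, Mul(-43, j, o))) = Add(47, Mul(-43, j, o)))
Add(Mul(29997, Pow(Function('L')(w, -199), -1)), Mul(Mul(13, 96), Pow(-44519, -1))) = Add(Mul(29997, Pow(Add(47, Mul(-43, -199, 54)), -1)), Mul(Mul(13, 96), Pow(-44519, -1))) = Add(Mul(29997, Pow(Add(47, 462078), -1)), Mul(1248, Rational(-1, 44519))) = Add(Mul(29997, Pow(462125, -1)), Rational(-1248, 44519)) = Add(Mul(29997, Rational(1, 462125)), Rational(-1248, 44519)) = Add(Rational(29997, 462125), Rational(-1248, 44519)) = Rational(758704443, 20573342875)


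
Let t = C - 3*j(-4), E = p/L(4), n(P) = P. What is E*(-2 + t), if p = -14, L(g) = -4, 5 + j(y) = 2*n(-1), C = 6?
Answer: 175/2 ≈ 87.500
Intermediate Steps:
j(y) = -7 (j(y) = -5 + 2*(-1) = -5 - 2 = -7)
E = 7/2 (E = -14/(-4) = -14*(-1/4) = 7/2 ≈ 3.5000)
t = 27 (t = 6 - 3*(-7) = 6 + 21 = 27)
E*(-2 + t) = 7*(-2 + 27)/2 = (7/2)*25 = 175/2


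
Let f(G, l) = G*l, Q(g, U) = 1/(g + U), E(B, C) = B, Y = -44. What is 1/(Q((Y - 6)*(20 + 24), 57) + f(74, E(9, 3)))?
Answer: 2143/1427237 ≈ 0.0015015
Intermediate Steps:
Q(g, U) = 1/(U + g)
1/(Q((Y - 6)*(20 + 24), 57) + f(74, E(9, 3))) = 1/(1/(57 + (-44 - 6)*(20 + 24)) + 74*9) = 1/(1/(57 - 50*44) + 666) = 1/(1/(57 - 2200) + 666) = 1/(1/(-2143) + 666) = 1/(-1/2143 + 666) = 1/(1427237/2143) = 2143/1427237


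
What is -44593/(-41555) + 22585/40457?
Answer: 2742618676/1681190635 ≈ 1.6314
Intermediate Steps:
-44593/(-41555) + 22585/40457 = -44593*(-1/41555) + 22585*(1/40457) = 44593/41555 + 22585/40457 = 2742618676/1681190635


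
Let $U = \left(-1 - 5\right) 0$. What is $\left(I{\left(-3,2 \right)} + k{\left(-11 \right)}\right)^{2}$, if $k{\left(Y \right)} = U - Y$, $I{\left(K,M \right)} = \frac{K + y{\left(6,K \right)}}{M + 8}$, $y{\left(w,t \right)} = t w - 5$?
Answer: $\frac{1764}{25} \approx 70.56$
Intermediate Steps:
$y{\left(w,t \right)} = -5 + t w$
$U = 0$ ($U = \left(-6\right) 0 = 0$)
$I{\left(K,M \right)} = \frac{-5 + 7 K}{8 + M}$ ($I{\left(K,M \right)} = \frac{K + \left(-5 + K 6\right)}{M + 8} = \frac{K + \left(-5 + 6 K\right)}{8 + M} = \frac{-5 + 7 K}{8 + M}$)
$k{\left(Y \right)} = - Y$ ($k{\left(Y \right)} = 0 - Y = - Y$)
$\left(I{\left(-3,2 \right)} + k{\left(-11 \right)}\right)^{2} = \left(\frac{-5 + 7 \left(-3\right)}{8 + 2} - -11\right)^{2} = \left(\frac{-5 - 21}{10} + 11\right)^{2} = \left(\frac{1}{10} \left(-26\right) + 11\right)^{2} = \left(- \frac{13}{5} + 11\right)^{2} = \left(\frac{42}{5}\right)^{2} = \frac{1764}{25}$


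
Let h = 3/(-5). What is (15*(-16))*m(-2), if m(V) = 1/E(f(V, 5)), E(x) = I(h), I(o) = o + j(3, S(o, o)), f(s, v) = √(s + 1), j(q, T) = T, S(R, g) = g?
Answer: 200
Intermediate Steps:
h = -⅗ (h = 3*(-⅕) = -⅗ ≈ -0.60000)
f(s, v) = √(1 + s)
I(o) = 2*o (I(o) = o + o = 2*o)
E(x) = -6/5 (E(x) = 2*(-⅗) = -6/5)
m(V) = -⅚ (m(V) = 1/(-6/5) = -⅚)
(15*(-16))*m(-2) = (15*(-16))*(-⅚) = -240*(-⅚) = 200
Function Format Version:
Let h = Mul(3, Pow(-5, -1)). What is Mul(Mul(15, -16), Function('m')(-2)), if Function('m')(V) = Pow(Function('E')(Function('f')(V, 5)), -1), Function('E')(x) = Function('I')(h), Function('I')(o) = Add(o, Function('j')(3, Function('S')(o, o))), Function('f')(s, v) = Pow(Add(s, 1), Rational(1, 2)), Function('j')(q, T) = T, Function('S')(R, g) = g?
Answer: 200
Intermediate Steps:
h = Rational(-3, 5) (h = Mul(3, Rational(-1, 5)) = Rational(-3, 5) ≈ -0.60000)
Function('f')(s, v) = Pow(Add(1, s), Rational(1, 2))
Function('I')(o) = Mul(2, o) (Function('I')(o) = Add(o, o) = Mul(2, o))
Function('E')(x) = Rational(-6, 5) (Function('E')(x) = Mul(2, Rational(-3, 5)) = Rational(-6, 5))
Function('m')(V) = Rational(-5, 6) (Function('m')(V) = Pow(Rational(-6, 5), -1) = Rational(-5, 6))
Mul(Mul(15, -16), Function('m')(-2)) = Mul(Mul(15, -16), Rational(-5, 6)) = Mul(-240, Rational(-5, 6)) = 200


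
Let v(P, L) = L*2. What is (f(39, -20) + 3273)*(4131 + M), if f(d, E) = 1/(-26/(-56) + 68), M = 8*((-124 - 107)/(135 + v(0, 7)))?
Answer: 1283466099533/95211 ≈ 1.3480e+7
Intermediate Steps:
v(P, L) = 2*L
M = -1848/149 (M = 8*((-124 - 107)/(135 + 2*7)) = 8*(-231/(135 + 14)) = 8*(-231/149) = -1848/149 ≈ -12.403)
f(d, E) = 28/1917 (f(d, E) = 1/(-26*(-1/56) + 68) = 1/(13/28 + 68) = 1/(1917/28) = 28/1917)
(f(39, -20) + 3273)*(4131 + M) = (28/1917 + 3273)*(4131 - 1848/149) = (6274369/1917)*(613671/149) = 1283466099533/95211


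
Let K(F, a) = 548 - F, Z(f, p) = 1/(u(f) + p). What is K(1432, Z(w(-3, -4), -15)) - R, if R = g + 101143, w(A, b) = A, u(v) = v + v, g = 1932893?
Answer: -2034920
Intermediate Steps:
u(v) = 2*v
Z(f, p) = 1/(p + 2*f) (Z(f, p) = 1/(2*f + p) = 1/(p + 2*f))
R = 2034036 (R = 1932893 + 101143 = 2034036)
K(1432, Z(w(-3, -4), -15)) - R = (548 - 1*1432) - 1*2034036 = (548 - 1432) - 2034036 = -884 - 2034036 = -2034920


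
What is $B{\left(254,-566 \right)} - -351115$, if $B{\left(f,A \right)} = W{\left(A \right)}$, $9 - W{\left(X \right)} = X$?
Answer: $351690$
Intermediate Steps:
$W{\left(X \right)} = 9 - X$
$B{\left(f,A \right)} = 9 - A$
$B{\left(254,-566 \right)} - -351115 = \left(9 - -566\right) - -351115 = \left(9 + 566\right) + 351115 = 575 + 351115 = 351690$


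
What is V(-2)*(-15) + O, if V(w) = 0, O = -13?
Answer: -13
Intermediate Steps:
V(-2)*(-15) + O = 0*(-15) - 13 = 0 - 13 = -13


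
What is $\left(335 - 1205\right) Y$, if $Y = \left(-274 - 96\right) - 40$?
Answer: $356700$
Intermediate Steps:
$Y = -410$ ($Y = \left(-274 - 96\right) - 40 = -370 - 40 = -410$)
$\left(335 - 1205\right) Y = \left(335 - 1205\right) \left(-410\right) = \left(-870\right) \left(-410\right) = 356700$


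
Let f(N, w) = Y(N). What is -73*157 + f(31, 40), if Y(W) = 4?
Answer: -11457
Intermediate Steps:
f(N, w) = 4
-73*157 + f(31, 40) = -73*157 + 4 = -11461 + 4 = -11457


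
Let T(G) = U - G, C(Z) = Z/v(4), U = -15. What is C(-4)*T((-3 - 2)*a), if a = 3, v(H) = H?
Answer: 0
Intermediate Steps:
C(Z) = Z/4
T(G) = -15 - G
C(-4)*T((-3 - 2)*a) = ((1/4)*(-4))*(-15 - (-3 - 2)*3) = -(-15 - (-5)*3) = -(-15 - 1*(-15)) = -(-15 + 15) = -1*0 = 0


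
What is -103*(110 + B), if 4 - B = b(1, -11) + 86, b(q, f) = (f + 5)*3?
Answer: -4738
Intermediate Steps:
b(q, f) = 15 + 3*f (b(q, f) = (5 + f)*3 = 15 + 3*f)
B = -64 (B = 4 - ((15 + 3*(-11)) + 86) = 4 - ((15 - 33) + 86) = 4 - (-18 + 86) = 4 - 1*68 = 4 - 68 = -64)
-103*(110 + B) = -103*(110 - 64) = -103*46 = -4738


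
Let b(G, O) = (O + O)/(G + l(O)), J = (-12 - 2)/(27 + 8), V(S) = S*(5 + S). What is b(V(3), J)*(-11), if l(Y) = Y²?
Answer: 55/151 ≈ 0.36424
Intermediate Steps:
J = -⅖ (J = -14/35 = -14*1/35 = -⅖ ≈ -0.40000)
b(G, O) = 2*O/(G + O²) (b(G, O) = (O + O)/(G + O²) = (2*O)/(G + O²) = 2*O/(G + O²))
b(V(3), J)*(-11) = (2*(-⅖)/(3*(5 + 3) + (-⅖)²))*(-11) = (2*(-⅖)/(3*8 + 4/25))*(-11) = (2*(-⅖)/(24 + 4/25))*(-11) = (2*(-⅖)/(604/25))*(-11) = (2*(-⅖)*(25/604))*(-11) = -5/151*(-11) = 55/151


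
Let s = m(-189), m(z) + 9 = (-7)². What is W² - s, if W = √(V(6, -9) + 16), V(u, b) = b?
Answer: -33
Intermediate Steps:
m(z) = 40 (m(z) = -9 + (-7)² = -9 + 49 = 40)
s = 40
W = √7 (W = √(-9 + 16) = √7 ≈ 2.6458)
W² - s = (√7)² - 1*40 = 7 - 40 = -33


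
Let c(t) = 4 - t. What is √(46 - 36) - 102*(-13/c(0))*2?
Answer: 663 + √10 ≈ 666.16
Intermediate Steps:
√(46 - 36) - 102*(-13/c(0))*2 = √(46 - 36) - 102*(-13/(4 - 1*0))*2 = √10 - 102*(-13/(4 + 0))*2 = √10 - 102*(-13/4)*2 = √10 - 102*(-13*¼)*2 = √10 - (-663)*2/2 = √10 - 102*(-13/2) = √10 + 663 = 663 + √10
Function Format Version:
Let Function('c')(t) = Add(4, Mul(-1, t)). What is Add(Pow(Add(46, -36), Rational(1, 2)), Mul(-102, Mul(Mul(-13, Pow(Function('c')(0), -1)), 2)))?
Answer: Add(663, Pow(10, Rational(1, 2))) ≈ 666.16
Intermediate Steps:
Add(Pow(Add(46, -36), Rational(1, 2)), Mul(-102, Mul(Mul(-13, Pow(Function('c')(0), -1)), 2))) = Add(Pow(Add(46, -36), Rational(1, 2)), Mul(-102, Mul(Mul(-13, Pow(Add(4, Mul(-1, 0)), -1)), 2))) = Add(Pow(10, Rational(1, 2)), Mul(-102, Mul(Mul(-13, Pow(Add(4, 0), -1)), 2))) = Add(Pow(10, Rational(1, 2)), Mul(-102, Mul(Mul(-13, Pow(4, -1)), 2))) = Add(Pow(10, Rational(1, 2)), Mul(-102, Mul(Mul(-13, Rational(1, 4)), 2))) = Add(Pow(10, Rational(1, 2)), Mul(-102, Mul(Rational(-13, 4), 2))) = Add(Pow(10, Rational(1, 2)), Mul(-102, Rational(-13, 2))) = Add(Pow(10, Rational(1, 2)), 663) = Add(663, Pow(10, Rational(1, 2)))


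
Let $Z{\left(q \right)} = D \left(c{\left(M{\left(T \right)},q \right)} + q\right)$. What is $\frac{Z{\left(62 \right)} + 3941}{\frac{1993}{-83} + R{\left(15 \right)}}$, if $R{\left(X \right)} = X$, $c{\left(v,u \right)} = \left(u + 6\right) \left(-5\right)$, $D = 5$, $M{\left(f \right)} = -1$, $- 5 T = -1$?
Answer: $- \frac{211733}{748} \approx -283.07$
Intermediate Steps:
$T = \frac{1}{5}$ ($T = \left(- \frac{1}{5}\right) \left(-1\right) = \frac{1}{5} \approx 0.2$)
$c{\left(v,u \right)} = -30 - 5 u$ ($c{\left(v,u \right)} = \left(6 + u\right) \left(-5\right) = -30 - 5 u$)
$Z{\left(q \right)} = -150 - 20 q$ ($Z{\left(q \right)} = 5 \left(\left(-30 - 5 q\right) + q\right) = 5 \left(-30 - 4 q\right) = -150 - 20 q$)
$\frac{Z{\left(62 \right)} + 3941}{\frac{1993}{-83} + R{\left(15 \right)}} = \frac{\left(-150 - 1240\right) + 3941}{\frac{1993}{-83} + 15} = \frac{\left(-150 - 1240\right) + 3941}{1993 \left(- \frac{1}{83}\right) + 15} = \frac{-1390 + 3941}{- \frac{1993}{83} + 15} = \frac{2551}{- \frac{748}{83}} = 2551 \left(- \frac{83}{748}\right) = - \frac{211733}{748}$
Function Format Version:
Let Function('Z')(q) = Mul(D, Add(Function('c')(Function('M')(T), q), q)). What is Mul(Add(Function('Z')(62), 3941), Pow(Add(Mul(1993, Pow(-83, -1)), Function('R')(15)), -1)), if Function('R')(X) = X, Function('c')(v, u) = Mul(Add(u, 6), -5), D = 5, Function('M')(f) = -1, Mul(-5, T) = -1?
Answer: Rational(-211733, 748) ≈ -283.07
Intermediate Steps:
T = Rational(1, 5) (T = Mul(Rational(-1, 5), -1) = Rational(1, 5) ≈ 0.20000)
Function('c')(v, u) = Add(-30, Mul(-5, u)) (Function('c')(v, u) = Mul(Add(6, u), -5) = Add(-30, Mul(-5, u)))
Function('Z')(q) = Add(-150, Mul(-20, q)) (Function('Z')(q) = Mul(5, Add(Add(-30, Mul(-5, q)), q)) = Mul(5, Add(-30, Mul(-4, q))) = Add(-150, Mul(-20, q)))
Mul(Add(Function('Z')(62), 3941), Pow(Add(Mul(1993, Pow(-83, -1)), Function('R')(15)), -1)) = Mul(Add(Add(-150, Mul(-20, 62)), 3941), Pow(Add(Mul(1993, Pow(-83, -1)), 15), -1)) = Mul(Add(Add(-150, -1240), 3941), Pow(Add(Mul(1993, Rational(-1, 83)), 15), -1)) = Mul(Add(-1390, 3941), Pow(Add(Rational(-1993, 83), 15), -1)) = Mul(2551, Pow(Rational(-748, 83), -1)) = Mul(2551, Rational(-83, 748)) = Rational(-211733, 748)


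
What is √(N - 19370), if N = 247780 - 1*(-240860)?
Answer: √469270 ≈ 685.03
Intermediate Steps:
N = 488640 (N = 247780 + 240860 = 488640)
√(N - 19370) = √(488640 - 19370) = √469270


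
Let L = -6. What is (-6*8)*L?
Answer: 288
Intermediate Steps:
(-6*8)*L = -6*8*(-6) = -48*(-6) = 288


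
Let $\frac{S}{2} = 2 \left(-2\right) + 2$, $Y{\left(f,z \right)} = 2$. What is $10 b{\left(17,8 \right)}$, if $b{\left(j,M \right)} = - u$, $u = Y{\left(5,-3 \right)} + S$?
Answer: $20$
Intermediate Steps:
$S = -4$ ($S = 2 \left(2 \left(-2\right) + 2\right) = 2 \left(-4 + 2\right) = 2 \left(-2\right) = -4$)
$u = -2$ ($u = 2 - 4 = -2$)
$b{\left(j,M \right)} = 2$ ($b{\left(j,M \right)} = \left(-1\right) \left(-2\right) = 2$)
$10 b{\left(17,8 \right)} = 10 \cdot 2 = 20$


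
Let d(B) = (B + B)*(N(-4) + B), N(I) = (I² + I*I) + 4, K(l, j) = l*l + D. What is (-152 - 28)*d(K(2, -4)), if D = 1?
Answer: -73800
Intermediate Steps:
K(l, j) = 1 + l² (K(l, j) = l*l + 1 = l² + 1 = 1 + l²)
N(I) = 4 + 2*I² (N(I) = (I² + I²) + 4 = 2*I² + 4 = 4 + 2*I²)
d(B) = 2*B*(36 + B) (d(B) = (B + B)*((4 + 2*(-4)²) + B) = (2*B)*((4 + 2*16) + B) = (2*B)*((4 + 32) + B) = (2*B)*(36 + B) = 2*B*(36 + B))
(-152 - 28)*d(K(2, -4)) = (-152 - 28)*(2*(1 + 2²)*(36 + (1 + 2²))) = -360*(1 + 4)*(36 + (1 + 4)) = -360*5*(36 + 5) = -360*5*41 = -180*410 = -73800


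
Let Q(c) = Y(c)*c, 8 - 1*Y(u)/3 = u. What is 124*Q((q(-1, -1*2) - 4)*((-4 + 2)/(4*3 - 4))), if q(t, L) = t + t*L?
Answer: 8091/4 ≈ 2022.8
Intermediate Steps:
Y(u) = 24 - 3*u
q(t, L) = t + L*t
Q(c) = c*(24 - 3*c) (Q(c) = (24 - 3*c)*c = c*(24 - 3*c))
124*Q((q(-1, -1*2) - 4)*((-4 + 2)/(4*3 - 4))) = 124*(3*((-(1 - 1*2) - 4)*((-4 + 2)/(4*3 - 4)))*(8 - (-(1 - 1*2) - 4)*(-4 + 2)/(4*3 - 4))) = 124*(3*((-(1 - 2) - 4)*(-2/(12 - 4)))*(8 - (-(1 - 2) - 4)*(-2/(12 - 4)))) = 124*(3*((-1*(-1) - 4)*(-2/8))*(8 - (-1*(-1) - 4)*(-2/8))) = 124*(3*((1 - 4)*(-2*⅛))*(8 - (1 - 4)*(-2*⅛))) = 124*(3*(-3*(-¼))*(8 - (-3)*(-1)/4)) = 124*(3*(¾)*(8 - 1*¾)) = 124*(3*(¾)*(8 - ¾)) = 124*(3*(¾)*(29/4)) = 124*(261/16) = 8091/4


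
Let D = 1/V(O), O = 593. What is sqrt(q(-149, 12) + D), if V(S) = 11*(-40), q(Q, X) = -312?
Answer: I*sqrt(15100910)/220 ≈ 17.664*I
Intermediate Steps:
V(S) = -440
D = -1/440 (D = 1/(-440) = -1/440 ≈ -0.0022727)
sqrt(q(-149, 12) + D) = sqrt(-312 - 1/440) = sqrt(-137281/440) = I*sqrt(15100910)/220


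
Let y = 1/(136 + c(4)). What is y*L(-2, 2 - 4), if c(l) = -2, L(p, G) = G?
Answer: -1/67 ≈ -0.014925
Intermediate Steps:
y = 1/134 (y = 1/(136 - 2) = 1/134 ≈ 0.0074627)
y*L(-2, 2 - 4) = (2 - 4)/134 = (1/134)*(-2) = -1/67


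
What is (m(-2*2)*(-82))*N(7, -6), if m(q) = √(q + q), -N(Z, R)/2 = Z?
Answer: 2296*I*√2 ≈ 3247.0*I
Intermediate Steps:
N(Z, R) = -2*Z
m(q) = √2*√q (m(q) = √(2*q) = √2*√q)
(m(-2*2)*(-82))*N(7, -6) = ((√2*√(-2*2))*(-82))*(-2*7) = ((√2*√(-4))*(-82))*(-14) = ((√2*(2*I))*(-82))*(-14) = ((2*I*√2)*(-82))*(-14) = -164*I*√2*(-14) = 2296*I*√2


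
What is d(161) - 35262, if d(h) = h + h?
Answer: -34940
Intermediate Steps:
d(h) = 2*h
d(161) - 35262 = 2*161 - 35262 = 322 - 35262 = -34940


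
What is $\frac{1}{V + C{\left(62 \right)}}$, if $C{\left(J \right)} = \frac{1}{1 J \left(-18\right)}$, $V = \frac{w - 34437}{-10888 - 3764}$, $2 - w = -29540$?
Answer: $\frac{6882}{2293} \approx 3.0013$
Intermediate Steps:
$w = 29542$ ($w = 2 - -29540 = 2 + 29540 = 29542$)
$V = \frac{445}{1332}$ ($V = \frac{29542 - 34437}{-10888 - 3764} = - \frac{4895}{-14652} = \left(-4895\right) \left(- \frac{1}{14652}\right) = \frac{445}{1332} \approx 0.33408$)
$C{\left(J \right)} = - \frac{1}{18 J}$ ($C{\left(J \right)} = \frac{1}{J \left(-18\right)} = \frac{1}{\left(-18\right) J} = - \frac{1}{18 J}$)
$\frac{1}{V + C{\left(62 \right)}} = \frac{1}{\frac{445}{1332} - \frac{1}{18 \cdot 62}} = \frac{1}{\frac{445}{1332} - \frac{1}{1116}} = \frac{1}{\frac{2293}{6882}} = \frac{6882}{2293}$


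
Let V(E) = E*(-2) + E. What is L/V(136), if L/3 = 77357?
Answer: -232071/136 ≈ -1706.4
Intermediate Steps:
L = 232071 (L = 3*77357 = 232071)
V(E) = -E (V(E) = -2*E + E = -E)
L/V(136) = 232071/((-1*136)) = 232071/(-136) = 232071*(-1/136) = -232071/136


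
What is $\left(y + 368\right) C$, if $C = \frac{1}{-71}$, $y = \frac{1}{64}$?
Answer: $- \frac{23553}{4544} \approx -5.1833$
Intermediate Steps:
$y = \frac{1}{64} \approx 0.015625$
$C = - \frac{1}{71} \approx -0.014085$
$\left(y + 368\right) C = \left(\frac{1}{64} + 368\right) \left(- \frac{1}{71}\right) = \frac{23553}{64} \left(- \frac{1}{71}\right) = - \frac{23553}{4544}$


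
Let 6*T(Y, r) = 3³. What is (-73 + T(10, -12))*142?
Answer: -9727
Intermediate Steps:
T(Y, r) = 9/2 (T(Y, r) = (⅙)*3³ = (⅙)*27 = 9/2)
(-73 + T(10, -12))*142 = (-73 + 9/2)*142 = -137/2*142 = -9727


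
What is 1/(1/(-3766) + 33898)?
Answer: 3766/127659867 ≈ 2.9500e-5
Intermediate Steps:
1/(1/(-3766) + 33898) = 1/(-1/3766 + 33898) = 1/(127659867/3766) = 3766/127659867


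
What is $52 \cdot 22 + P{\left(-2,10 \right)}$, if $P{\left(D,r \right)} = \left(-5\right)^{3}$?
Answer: $1019$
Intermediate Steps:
$P{\left(D,r \right)} = -125$
$52 \cdot 22 + P{\left(-2,10 \right)} = 52 \cdot 22 - 125 = 1144 - 125 = 1019$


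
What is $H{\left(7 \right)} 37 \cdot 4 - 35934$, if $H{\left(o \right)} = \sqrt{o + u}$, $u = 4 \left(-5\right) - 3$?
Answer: $-35934 + 592 i \approx -35934.0 + 592.0 i$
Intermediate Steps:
$u = -23$ ($u = -20 - 3 = -23$)
$H{\left(o \right)} = \sqrt{-23 + o}$ ($H{\left(o \right)} = \sqrt{o - 23} = \sqrt{-23 + o}$)
$H{\left(7 \right)} 37 \cdot 4 - 35934 = \sqrt{-23 + 7} \cdot 37 \cdot 4 - 35934 = \sqrt{-16} \cdot 37 \cdot 4 - 35934 = 4 i 37 \cdot 4 - 35934 = 148 i 4 - 35934 = 592 i - 35934 = -35934 + 592 i$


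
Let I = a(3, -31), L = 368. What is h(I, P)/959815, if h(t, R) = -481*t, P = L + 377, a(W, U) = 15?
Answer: -1443/191963 ≈ -0.0075171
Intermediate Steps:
I = 15
P = 745 (P = 368 + 377 = 745)
h(I, P)/959815 = -481*15/959815 = -7215*1/959815 = -1443/191963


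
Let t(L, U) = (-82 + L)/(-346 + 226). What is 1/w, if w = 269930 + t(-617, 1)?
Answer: 40/10797433 ≈ 3.7046e-6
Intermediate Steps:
t(L, U) = 41/60 - L/120 (t(L, U) = (-82 + L)/(-120) = (-82 + L)*(-1/120) = 41/60 - L/120)
w = 10797433/40 (w = 269930 + (41/60 - 1/120*(-617)) = 269930 + (41/60 + 617/120) = 269930 + 233/40 = 10797433/40 ≈ 2.6994e+5)
1/w = 1/(10797433/40) = 40/10797433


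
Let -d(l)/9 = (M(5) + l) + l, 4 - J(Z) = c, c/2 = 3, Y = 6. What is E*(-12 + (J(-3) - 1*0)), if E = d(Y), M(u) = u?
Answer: 2142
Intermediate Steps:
c = 6 (c = 2*3 = 6)
J(Z) = -2 (J(Z) = 4 - 1*6 = 4 - 6 = -2)
d(l) = -45 - 18*l (d(l) = -9*((5 + l) + l) = -9*(5 + 2*l) = -45 - 18*l)
E = -153 (E = -45 - 18*6 = -45 - 108 = -153)
E*(-12 + (J(-3) - 1*0)) = -153*(-12 + (-2 - 1*0)) = -153*(-12 + (-2 + 0)) = -153*(-12 - 2) = -153*(-14) = 2142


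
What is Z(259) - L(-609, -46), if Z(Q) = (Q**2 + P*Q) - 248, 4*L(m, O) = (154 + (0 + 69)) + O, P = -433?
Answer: -181433/4 ≈ -45358.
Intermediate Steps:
L(m, O) = 223/4 + O/4 (L(m, O) = ((154 + (0 + 69)) + O)/4 = ((154 + 69) + O)/4 = (223 + O)/4 = 223/4 + O/4)
Z(Q) = -248 + Q**2 - 433*Q (Z(Q) = (Q**2 - 433*Q) - 248 = -248 + Q**2 - 433*Q)
Z(259) - L(-609, -46) = (-248 + 259**2 - 433*259) - (223/4 + (1/4)*(-46)) = (-248 + 67081 - 112147) - (223/4 - 23/2) = -45314 - 1*177/4 = -45314 - 177/4 = -181433/4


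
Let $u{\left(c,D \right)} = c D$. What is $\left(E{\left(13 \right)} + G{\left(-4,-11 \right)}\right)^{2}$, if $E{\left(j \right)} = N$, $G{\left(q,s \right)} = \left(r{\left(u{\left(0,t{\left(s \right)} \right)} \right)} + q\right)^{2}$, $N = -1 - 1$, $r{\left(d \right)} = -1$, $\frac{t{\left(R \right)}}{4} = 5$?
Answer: $529$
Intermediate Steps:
$t{\left(R \right)} = 20$ ($t{\left(R \right)} = 4 \cdot 5 = 20$)
$u{\left(c,D \right)} = D c$
$N = -2$
$G{\left(q,s \right)} = \left(-1 + q\right)^{2}$
$E{\left(j \right)} = -2$
$\left(E{\left(13 \right)} + G{\left(-4,-11 \right)}\right)^{2} = \left(-2 + \left(-1 - 4\right)^{2}\right)^{2} = \left(-2 + \left(-5\right)^{2}\right)^{2} = \left(-2 + 25\right)^{2} = 23^{2} = 529$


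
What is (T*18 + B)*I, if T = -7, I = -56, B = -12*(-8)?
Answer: 1680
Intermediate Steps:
B = 96
(T*18 + B)*I = (-7*18 + 96)*(-56) = (-126 + 96)*(-56) = -30*(-56) = 1680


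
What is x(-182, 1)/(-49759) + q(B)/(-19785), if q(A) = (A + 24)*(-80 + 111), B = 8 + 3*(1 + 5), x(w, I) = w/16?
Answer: -123042233/1575170904 ≈ -0.078114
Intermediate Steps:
x(w, I) = w/16 (x(w, I) = w*(1/16) = w/16)
B = 26 (B = 8 + 3*6 = 8 + 18 = 26)
q(A) = 744 + 31*A (q(A) = (24 + A)*31 = 744 + 31*A)
x(-182, 1)/(-49759) + q(B)/(-19785) = ((1/16)*(-182))/(-49759) + (744 + 31*26)/(-19785) = -91/8*(-1/49759) + (744 + 806)*(-1/19785) = 91/398072 + 1550*(-1/19785) = 91/398072 - 310/3957 = -123042233/1575170904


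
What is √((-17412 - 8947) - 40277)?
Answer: 6*I*√1851 ≈ 258.14*I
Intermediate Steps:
√((-17412 - 8947) - 40277) = √(-26359 - 40277) = √(-66636) = 6*I*√1851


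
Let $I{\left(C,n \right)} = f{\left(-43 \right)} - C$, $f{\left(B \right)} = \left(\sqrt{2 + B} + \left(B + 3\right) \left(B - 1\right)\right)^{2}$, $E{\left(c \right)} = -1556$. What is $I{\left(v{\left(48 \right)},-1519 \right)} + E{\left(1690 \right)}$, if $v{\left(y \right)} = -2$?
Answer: $3096005 + 3520 i \sqrt{41} \approx 3.096 \cdot 10^{6} + 22539.0 i$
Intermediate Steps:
$f{\left(B \right)} = \left(\sqrt{2 + B} + \left(-1 + B\right) \left(3 + B\right)\right)^{2}$ ($f{\left(B \right)} = \left(\sqrt{2 + B} + \left(3 + B\right) \left(-1 + B\right)\right)^{2} = \left(\sqrt{2 + B} + \left(-1 + B\right) \left(3 + B\right)\right)^{2}$)
$I{\left(C,n \right)} = \left(1760 + i \sqrt{41}\right)^{2} - C$ ($I{\left(C,n \right)} = \left(-3 + \left(-43\right)^{2} + \sqrt{2 - 43} + 2 \left(-43\right)\right)^{2} - C = \left(-3 + 1849 + \sqrt{-41} - 86\right)^{2} - C = \left(-3 + 1849 + i \sqrt{41} - 86\right)^{2} - C = \left(1760 + i \sqrt{41}\right)^{2} - C$)
$I{\left(v{\left(48 \right)},-1519 \right)} + E{\left(1690 \right)} = \left(\left(1760 + i \sqrt{41}\right)^{2} - -2\right) - 1556 = \left(\left(1760 + i \sqrt{41}\right)^{2} + 2\right) - 1556 = \left(2 + \left(1760 + i \sqrt{41}\right)^{2}\right) - 1556 = -1554 + \left(1760 + i \sqrt{41}\right)^{2}$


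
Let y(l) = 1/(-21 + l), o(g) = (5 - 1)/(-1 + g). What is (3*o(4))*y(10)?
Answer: -4/11 ≈ -0.36364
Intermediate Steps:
o(g) = 4/(-1 + g)
(3*o(4))*y(10) = (3*(4/(-1 + 4)))/(-21 + 10) = (3*(4/3))/(-11) = (3*(4*(1/3)))*(-1/11) = (3*(4/3))*(-1/11) = 4*(-1/11) = -4/11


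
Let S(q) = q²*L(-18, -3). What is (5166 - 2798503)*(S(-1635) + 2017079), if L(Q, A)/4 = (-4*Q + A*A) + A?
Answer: -2335406491572023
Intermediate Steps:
L(Q, A) = -16*Q + 4*A + 4*A² (L(Q, A) = 4*((-4*Q + A*A) + A) = 4*((-4*Q + A²) + A) = 4*((A² - 4*Q) + A) = 4*(A + A² - 4*Q) = -16*Q + 4*A + 4*A²)
S(q) = 312*q² (S(q) = q²*(-16*(-18) + 4*(-3) + 4*(-3)²) = q²*(288 - 12 + 4*9) = q²*(288 - 12 + 36) = q²*312 = 312*q²)
(5166 - 2798503)*(S(-1635) + 2017079) = (5166 - 2798503)*(312*(-1635)² + 2017079) = -2793337*(312*2673225 + 2017079) = -2793337*(834046200 + 2017079) = -2793337*836063279 = -2335406491572023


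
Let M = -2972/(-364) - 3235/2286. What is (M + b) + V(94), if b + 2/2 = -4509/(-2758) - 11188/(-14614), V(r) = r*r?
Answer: 1324186217197801/149724529227 ≈ 8844.2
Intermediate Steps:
V(r) = r²
M = 1404113/208026 (M = -2972*(-1/364) - 3235*1/2286 = 743/91 - 3235/2286 = 1404113/208026 ≈ 6.7497)
b = 28222809/20152706 (b = -1 + (-4509/(-2758) - 11188/(-14614)) = -1 + (-4509*(-1/2758) - 11188*(-1/14614)) = -1 + (4509/2758 + 5594/7307) = -1 + 48375515/20152706 = 28222809/20152706 ≈ 1.4004)
(M + b) + V(94) = (1404113/208026 + 28222809/20152706) + 94² = 1220276948029/149724529227 + 8836 = 1324186217197801/149724529227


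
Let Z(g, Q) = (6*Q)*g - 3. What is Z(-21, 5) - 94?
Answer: -727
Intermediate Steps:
Z(g, Q) = -3 + 6*Q*g (Z(g, Q) = 6*Q*g - 3 = -3 + 6*Q*g)
Z(-21, 5) - 94 = (-3 + 6*5*(-21)) - 94 = (-3 - 630) - 94 = -633 - 94 = -727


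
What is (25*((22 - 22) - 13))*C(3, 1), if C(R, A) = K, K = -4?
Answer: 1300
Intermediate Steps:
C(R, A) = -4
(25*((22 - 22) - 13))*C(3, 1) = (25*((22 - 22) - 13))*(-4) = (25*(0 - 13))*(-4) = (25*(-13))*(-4) = -325*(-4) = 1300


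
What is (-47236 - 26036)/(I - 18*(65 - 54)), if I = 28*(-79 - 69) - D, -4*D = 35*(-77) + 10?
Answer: 293088/20053 ≈ 14.616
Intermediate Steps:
D = 2685/4 (D = -(35*(-77) + 10)/4 = -(-2695 + 10)/4 = -1/4*(-2685) = 2685/4 ≈ 671.25)
I = -19261/4 (I = 28*(-79 - 69) - 1*2685/4 = 28*(-148) - 2685/4 = -4144 - 2685/4 = -19261/4 ≈ -4815.3)
(-47236 - 26036)/(I - 18*(65 - 54)) = (-47236 - 26036)/(-19261/4 - 18*(65 - 54)) = -73272/(-19261/4 - 18*11) = -73272/(-19261/4 - 198) = -73272/(-20053/4) = -73272*(-4/20053) = 293088/20053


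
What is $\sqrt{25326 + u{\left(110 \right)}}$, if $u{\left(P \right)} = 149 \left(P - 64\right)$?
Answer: $2 \sqrt{8045} \approx 179.39$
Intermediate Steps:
$u{\left(P \right)} = -9536 + 149 P$ ($u{\left(P \right)} = 149 \left(-64 + P\right) = -9536 + 149 P$)
$\sqrt{25326 + u{\left(110 \right)}} = \sqrt{25326 + \left(-9536 + 149 \cdot 110\right)} = \sqrt{25326 + \left(-9536 + 16390\right)} = \sqrt{25326 + 6854} = \sqrt{32180} = 2 \sqrt{8045}$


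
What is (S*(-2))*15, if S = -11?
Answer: 330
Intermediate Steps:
(S*(-2))*15 = -11*(-2)*15 = 22*15 = 330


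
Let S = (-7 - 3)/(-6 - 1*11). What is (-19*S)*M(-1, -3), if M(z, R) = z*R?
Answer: -570/17 ≈ -33.529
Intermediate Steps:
M(z, R) = R*z
S = 10/17 (S = -10/(-6 - 11) = -10/(-17) = -10*(-1/17) = 10/17 ≈ 0.58823)
(-19*S)*M(-1, -3) = (-19*10/17)*(-3*(-1)) = -190/17*3 = -570/17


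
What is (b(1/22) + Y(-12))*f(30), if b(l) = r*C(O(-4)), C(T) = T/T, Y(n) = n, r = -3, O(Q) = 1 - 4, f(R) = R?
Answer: -450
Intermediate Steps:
O(Q) = -3
C(T) = 1
b(l) = -3 (b(l) = -3*1 = -3)
(b(1/22) + Y(-12))*f(30) = (-3 - 12)*30 = -15*30 = -450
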